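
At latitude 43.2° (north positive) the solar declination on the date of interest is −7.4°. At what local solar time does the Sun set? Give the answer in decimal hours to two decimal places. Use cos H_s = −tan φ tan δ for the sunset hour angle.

17.53 h

The sunset hour angle satisfies cos H_s = −tan φ tan δ = 0.1220, giving H_s = 82.99°.
Sunset is at 12 + H_s/15 = 12 + 5.533 = 17.533 h local solar time.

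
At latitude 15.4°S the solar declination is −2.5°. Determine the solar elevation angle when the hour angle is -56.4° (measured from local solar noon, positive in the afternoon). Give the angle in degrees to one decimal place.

With φ = -15.4°, δ = -2.5°, H = -56.40°: sin φ sin δ = 0.0116, cos φ cos δ cos H = 0.5330, so cos θ_z = 0.5446.
θ_z = arccos(0.5446) = 57.00°, so the elevation is 90° − 57.00° = 33.00°.

33.0°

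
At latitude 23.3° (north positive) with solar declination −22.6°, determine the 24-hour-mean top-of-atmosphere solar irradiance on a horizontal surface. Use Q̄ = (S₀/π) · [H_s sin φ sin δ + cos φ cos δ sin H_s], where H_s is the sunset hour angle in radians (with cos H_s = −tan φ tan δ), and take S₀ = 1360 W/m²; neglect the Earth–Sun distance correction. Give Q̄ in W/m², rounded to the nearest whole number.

270 W/m²

cos H_s = −tan(23.3°) · tan(-22.6°) = 0.1793, so H_s = arccos(0.1793) = 79.67°. In radians, H_s = 1.3905.
H_s sin φ sin δ = 1.3905 × 0.3955 × -0.3843 = -0.2113.
cos φ cos δ sin H_s = 0.9184 × 0.9232 × 0.9838 = 0.8341.
Q̄ = (1360/π) × (-0.2113 + 0.8341) = 432.90 × 0.6228 = 269.61 W/m².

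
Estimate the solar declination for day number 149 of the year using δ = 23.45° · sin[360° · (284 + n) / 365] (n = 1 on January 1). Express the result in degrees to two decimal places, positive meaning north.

+21.60°

360 × (284 + 149) / 365 = 427.068°; sin(427.068°) = 0.9210.
δ = 23.45 × 0.9210 = 21.597° ≈ +21.60°.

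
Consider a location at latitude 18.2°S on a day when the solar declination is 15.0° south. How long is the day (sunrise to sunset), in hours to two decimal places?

12.67 hours

The sunset hour angle satisfies cos H_s = −tan φ tan δ = -0.0881, giving H_s = 95.05°.
Day length = 2 H_s / 15° h⁻¹ = 190.10° / 15 = 12.673 h.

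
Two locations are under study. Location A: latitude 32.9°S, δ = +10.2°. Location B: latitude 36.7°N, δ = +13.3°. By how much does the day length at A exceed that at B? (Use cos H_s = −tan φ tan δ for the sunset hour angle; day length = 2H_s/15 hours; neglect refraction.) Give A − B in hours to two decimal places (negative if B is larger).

A: H_s = arccos(−tan -32.9° · tan 10.2°) = 83.32°, so 2H_s/15 = 11.1093 h.
B: H_s = arccos(−tan 36.7° · tan 13.3°) = 100.15°, so 2H_s/15 = 13.3533 h.
A − B = 11.1093 − 13.3533 = -2.2440 h.

-2.24 h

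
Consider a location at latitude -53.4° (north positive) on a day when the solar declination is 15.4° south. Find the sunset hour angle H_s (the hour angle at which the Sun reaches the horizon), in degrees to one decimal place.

111.8°

−tan φ tan δ = −(-1.3465)(-0.2754) = -0.3708; H_s = arccos(-0.3708) = 111.76°.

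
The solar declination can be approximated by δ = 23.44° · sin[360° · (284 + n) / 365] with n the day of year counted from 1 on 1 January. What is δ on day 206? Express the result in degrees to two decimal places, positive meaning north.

+19.59°

360 × (284 + 206) / 365 = 483.288°; sin(483.288°) = 0.8359.
δ = 23.44 × 0.8359 = 19.593° ≈ +19.59°.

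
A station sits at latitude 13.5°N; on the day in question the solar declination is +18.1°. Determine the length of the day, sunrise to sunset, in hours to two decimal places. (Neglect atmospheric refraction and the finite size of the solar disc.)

−tan φ tan δ = −(0.2401)(0.3269) = -0.0785; H_s = arccos(-0.0785) = 94.50°.
Day length = 2 H_s / 15° h⁻¹ = 189.00° / 15 = 12.600 h.

12.60 hours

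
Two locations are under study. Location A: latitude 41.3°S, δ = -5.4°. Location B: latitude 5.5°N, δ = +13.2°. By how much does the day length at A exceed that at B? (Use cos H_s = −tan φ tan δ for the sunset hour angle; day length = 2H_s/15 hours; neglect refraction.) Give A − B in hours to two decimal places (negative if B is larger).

+0.46 h

A: H_s = arccos(−tan -41.3° · tan -5.4°) = 94.76°, so 2H_s/15 = 12.6347 h.
B: H_s = arccos(−tan 5.5° · tan 13.2°) = 91.29°, so 2H_s/15 = 12.1720 h.
A − B = 12.6347 − 12.1720 = 0.4627 h.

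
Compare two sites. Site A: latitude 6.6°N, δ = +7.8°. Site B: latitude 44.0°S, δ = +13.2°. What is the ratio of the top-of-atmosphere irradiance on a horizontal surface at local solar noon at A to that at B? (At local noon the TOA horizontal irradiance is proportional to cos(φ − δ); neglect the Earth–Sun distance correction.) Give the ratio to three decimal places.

1.846

A: cos θ_z = cos(6.6° − (7.8°)) = 0.9998.
B: cos θ_z = cos(-44.0° − (13.2°)) = 0.5417.
Ratio A/B = 0.9998 / 0.5417 = 1.8457.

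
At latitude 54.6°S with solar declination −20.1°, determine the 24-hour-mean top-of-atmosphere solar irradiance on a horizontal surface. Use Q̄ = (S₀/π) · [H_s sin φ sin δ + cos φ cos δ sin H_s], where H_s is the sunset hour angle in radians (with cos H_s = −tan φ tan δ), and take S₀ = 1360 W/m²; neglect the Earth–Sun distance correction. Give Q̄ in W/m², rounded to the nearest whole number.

cos H_s = −tan(-54.6°) · tan(-20.1°) = -0.5149, so H_s = arccos(-0.5149) = 120.99°. In radians, H_s = 2.1117.
H_s sin φ sin δ = 2.1117 × -0.8151 × -0.3437 = 0.5916.
cos φ cos δ sin H_s = 0.5793 × 0.9391 × 0.8572 = 0.4663.
Q̄ = (1360/π) × (0.5916 + 0.4663) = 432.90 × 1.0579 = 457.96 W/m².

458 W/m²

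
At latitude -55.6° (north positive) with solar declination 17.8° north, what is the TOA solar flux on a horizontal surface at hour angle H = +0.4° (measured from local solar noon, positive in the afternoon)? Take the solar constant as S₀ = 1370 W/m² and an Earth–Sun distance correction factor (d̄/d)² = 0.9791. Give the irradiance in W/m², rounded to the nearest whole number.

cos θ_z = sin φ sin δ + cos φ cos δ cos H = (-0.8251)(0.3057) + (0.5650)(0.9521)(1.0000) = 0.2857.
Top-of-atmosphere irradiance = S₀ (d̄/d)² cos θ_z = 1370 × 0.9791 × 0.2857 = 383.23 W/m².

383 W/m²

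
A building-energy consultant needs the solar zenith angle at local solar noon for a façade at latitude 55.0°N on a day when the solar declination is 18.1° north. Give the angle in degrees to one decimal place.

At local solar noon the hour angle is zero, so the zenith angle is |φ − δ| = |55.0° − (18.1°)| = 36.9°.

36.9°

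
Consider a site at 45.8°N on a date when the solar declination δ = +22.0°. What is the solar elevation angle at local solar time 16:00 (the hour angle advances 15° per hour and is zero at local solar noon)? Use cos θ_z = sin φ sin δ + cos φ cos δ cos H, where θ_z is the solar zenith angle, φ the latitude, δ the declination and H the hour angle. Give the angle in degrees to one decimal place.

Hour angle H = 15° × (16 − 12) = 60.00°.
With φ = 45.8°, δ = 22.0°, H = 60.00°: sin φ sin δ = 0.2686, cos φ cos δ cos H = 0.3232, so cos θ_z = 0.5918.
θ_z = arccos(0.5918) = 53.72°, so the elevation is 90° − 53.72° = 36.28°.

36.3°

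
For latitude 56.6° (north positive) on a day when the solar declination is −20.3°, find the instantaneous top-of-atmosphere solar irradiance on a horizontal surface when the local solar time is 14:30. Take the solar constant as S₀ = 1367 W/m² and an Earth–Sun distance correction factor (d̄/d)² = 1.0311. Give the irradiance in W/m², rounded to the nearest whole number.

169 W/m²

Hour angle H = 15° × (14.5 − 12) = 37.50°.
cos θ_z = sin φ sin δ + cos φ cos δ cos H = (0.8348)(-0.3469) + (0.5505)(0.9379)(0.7934) = 0.1201.
Top-of-atmosphere irradiance = S₀ (d̄/d)² cos θ_z = 1367 × 1.0311 × 0.1201 = 169.28 W/m².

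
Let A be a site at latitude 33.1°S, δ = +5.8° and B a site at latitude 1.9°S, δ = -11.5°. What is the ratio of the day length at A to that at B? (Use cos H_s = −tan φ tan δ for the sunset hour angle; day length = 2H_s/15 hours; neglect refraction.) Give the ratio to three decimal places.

0.954

A: H_s = arccos(−tan -33.1° · tan 5.8°) = 86.20°, so 2H_s/15 = 11.4933 h.
B: H_s = arccos(−tan -1.9° · tan -11.5°) = 90.39°, so 2H_s/15 = 12.0520 h.
Ratio A/B = 11.4933 / 12.0520 = 0.9536.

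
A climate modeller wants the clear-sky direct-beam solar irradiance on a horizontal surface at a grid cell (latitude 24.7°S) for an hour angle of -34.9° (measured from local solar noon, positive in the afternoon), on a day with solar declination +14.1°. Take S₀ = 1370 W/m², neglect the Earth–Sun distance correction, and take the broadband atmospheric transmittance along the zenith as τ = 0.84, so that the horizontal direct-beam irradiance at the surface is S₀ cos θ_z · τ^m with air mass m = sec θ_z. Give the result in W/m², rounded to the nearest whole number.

cos θ_z = sin(-24.7°) sin(14.1°) + cos(-24.7°) cos(14.1°) cos(-34.90°) = -0.1018 + 0.7227 = 0.6209.
Air mass m = 1/cos θ_z = 1/0.6209 = 1.611; τ^m = 0.84^1.611 = 0.7551.
Surface direct beam = 1370 × 0.6209 × 0.7551 = 642.31 W/m².

642 W/m²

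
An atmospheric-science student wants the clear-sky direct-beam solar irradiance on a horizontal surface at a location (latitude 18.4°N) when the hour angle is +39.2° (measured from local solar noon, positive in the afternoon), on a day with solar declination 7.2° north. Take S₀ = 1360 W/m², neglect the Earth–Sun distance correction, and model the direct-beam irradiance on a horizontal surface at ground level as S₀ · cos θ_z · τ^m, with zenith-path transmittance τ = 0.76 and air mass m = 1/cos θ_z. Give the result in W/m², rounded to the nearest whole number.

With φ = 18.4°, δ = 7.2°, H = 39.20°: sin φ sin δ = 0.0396, cos φ cos δ cos H = 0.7295, so cos θ_z = 0.7691.
Air mass m = 1/cos θ_z = 1/0.7691 = 1.300; τ^m = 0.76^1.300 = 0.6999.
Surface direct beam = 1360 × 0.7691 × 0.6999 = 732.08 W/m².

732 W/m²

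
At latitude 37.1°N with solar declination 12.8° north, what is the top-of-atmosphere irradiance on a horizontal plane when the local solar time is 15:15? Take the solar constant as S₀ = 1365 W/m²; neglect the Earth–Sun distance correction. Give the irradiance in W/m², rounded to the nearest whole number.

882 W/m²

Hour angle H = 15° × (15.25 − 12) = 48.75°.
cos θ_z = sin(37.1°) sin(12.8°) + cos(37.1°) cos(12.8°) cos(48.75°) = 0.1336 + 0.5128 = 0.6464.
Top-of-atmosphere irradiance = S₀ cos θ_z = 1365 × 0.6464 = 882.34 W/m².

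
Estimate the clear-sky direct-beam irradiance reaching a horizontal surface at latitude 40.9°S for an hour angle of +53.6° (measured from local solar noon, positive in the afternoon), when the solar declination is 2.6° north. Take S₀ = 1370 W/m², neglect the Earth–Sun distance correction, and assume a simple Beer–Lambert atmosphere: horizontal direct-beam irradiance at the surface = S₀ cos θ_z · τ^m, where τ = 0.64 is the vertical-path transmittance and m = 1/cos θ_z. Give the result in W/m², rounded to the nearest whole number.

197 W/m²

cos θ_z = sin(-40.9°) sin(2.6°) + cos(-40.9°) cos(2.6°) cos(53.60°) = -0.0297 + 0.4481 = 0.4184.
Air mass m = 1/cos θ_z = 1/0.4184 = 2.390; τ^m = 0.64^2.390 = 0.3442.
Surface direct beam = 1370 × 0.4184 × 0.3442 = 197.30 W/m².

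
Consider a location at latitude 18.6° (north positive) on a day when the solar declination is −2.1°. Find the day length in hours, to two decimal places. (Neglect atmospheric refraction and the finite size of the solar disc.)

11.91 hours

The sunset hour angle satisfies cos H_s = −tan φ tan δ = 0.0123, giving H_s = 89.30°.
Day length = 2 H_s / 15° h⁻¹ = 178.60° / 15 = 11.907 h.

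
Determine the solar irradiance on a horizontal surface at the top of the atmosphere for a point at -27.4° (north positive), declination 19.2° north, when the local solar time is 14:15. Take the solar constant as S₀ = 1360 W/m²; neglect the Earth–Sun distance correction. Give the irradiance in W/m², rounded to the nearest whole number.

742 W/m²

Hour angle H = 15° × (14.25 − 12) = 33.75°.
With φ = -27.4°, δ = 19.2°, H = 33.75°: sin φ sin δ = -0.1513, cos φ cos δ cos H = 0.6971, so cos θ_z = 0.5458.
Top-of-atmosphere irradiance = S₀ cos θ_z = 1360 × 0.5458 = 742.29 W/m².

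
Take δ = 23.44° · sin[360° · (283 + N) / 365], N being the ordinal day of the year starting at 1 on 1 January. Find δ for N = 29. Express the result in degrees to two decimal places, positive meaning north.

-18.54°

360 × (283 + 29) / 365 = 307.726°; sin(307.726°) = -0.7909.
δ = 23.44 × -0.7909 = -18.539° ≈ -18.54°.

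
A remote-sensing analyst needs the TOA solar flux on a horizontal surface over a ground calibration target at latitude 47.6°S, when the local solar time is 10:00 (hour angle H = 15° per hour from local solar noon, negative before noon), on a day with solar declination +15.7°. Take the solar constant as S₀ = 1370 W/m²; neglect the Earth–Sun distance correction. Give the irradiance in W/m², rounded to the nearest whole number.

Hour angle H = 15° × (10 − 12) = -30.00°.
cos θ_z = sin φ sin δ + cos φ cos δ cos H = (-0.7385)(0.2706) + (0.6743)(0.9627)(0.8660) = 0.3623.
Top-of-atmosphere irradiance = S₀ cos θ_z = 1370 × 0.3623 = 496.35 W/m².

496 W/m²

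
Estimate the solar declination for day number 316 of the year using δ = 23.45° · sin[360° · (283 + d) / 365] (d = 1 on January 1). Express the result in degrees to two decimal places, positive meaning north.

360 × (283 + 316) / 365 = 590.795°; sin(590.795°) = -0.7749.
δ = 23.45 × -0.7749 = -18.171° ≈ -18.17°.

-18.17°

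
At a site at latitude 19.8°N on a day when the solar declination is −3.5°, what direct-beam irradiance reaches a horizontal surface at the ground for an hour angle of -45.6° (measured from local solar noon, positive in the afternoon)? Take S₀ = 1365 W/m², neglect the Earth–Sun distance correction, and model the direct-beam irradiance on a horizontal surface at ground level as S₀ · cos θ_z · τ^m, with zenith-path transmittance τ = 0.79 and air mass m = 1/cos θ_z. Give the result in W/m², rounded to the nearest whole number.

600 W/m²

With φ = 19.8°, δ = -3.5°, H = -45.60°: sin φ sin δ = -0.0207, cos φ cos δ cos H = 0.6571, so cos θ_z = 0.6364.
Air mass m = 1/cos θ_z = 1/0.6364 = 1.571; τ^m = 0.79^1.571 = 0.6905.
Surface direct beam = 1365 × 0.6364 × 0.6905 = 599.83 W/m².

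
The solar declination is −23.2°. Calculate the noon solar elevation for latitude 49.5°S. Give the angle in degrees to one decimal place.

63.7°

At local solar noon the hour angle is zero, so the elevation is 90° − |φ − δ| = 90° − |-49.5° − (-23.2°)| = 90° − 26.3° = 63.7°.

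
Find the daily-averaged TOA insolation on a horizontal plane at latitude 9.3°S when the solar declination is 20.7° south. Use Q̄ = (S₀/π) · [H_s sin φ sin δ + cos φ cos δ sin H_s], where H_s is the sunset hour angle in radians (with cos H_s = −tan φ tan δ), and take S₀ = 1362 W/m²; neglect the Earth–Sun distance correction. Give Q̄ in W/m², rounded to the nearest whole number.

440 W/m²

The sunset hour angle satisfies cos H_s = −tan φ tan δ = -0.0619, giving H_s = 93.55°. In radians, H_s = 1.6328.
H_s sin φ sin δ = 1.6328 × -0.1616 × -0.3535 = 0.0933.
cos φ cos δ sin H_s = 0.9869 × 0.9354 × 0.9981 = 0.9214.
Q̄ = (1362/π) × (0.0933 + 0.9214) = 433.54 × 1.0147 = 439.91 W/m².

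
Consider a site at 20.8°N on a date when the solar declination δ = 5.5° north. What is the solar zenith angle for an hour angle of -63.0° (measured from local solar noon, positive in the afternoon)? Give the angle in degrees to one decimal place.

cos θ_z = sin φ sin δ + cos φ cos δ cos H = (0.3551)(0.0958) + (0.9348)(0.9954)(0.4540) = 0.4565.
θ_z = arccos(0.4565) = 62.84°.

62.8°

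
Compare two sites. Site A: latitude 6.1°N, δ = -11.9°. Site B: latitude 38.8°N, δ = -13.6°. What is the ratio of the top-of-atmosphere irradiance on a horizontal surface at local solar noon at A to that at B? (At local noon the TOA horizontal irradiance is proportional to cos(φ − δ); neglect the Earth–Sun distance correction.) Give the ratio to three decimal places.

1.559

A: cos θ_z = cos(6.1° − (-11.9°)) = 0.9511.
B: cos θ_z = cos(38.8° − (-13.6°)) = 0.6101.
Ratio A/B = 0.9511 / 0.6101 = 1.5589.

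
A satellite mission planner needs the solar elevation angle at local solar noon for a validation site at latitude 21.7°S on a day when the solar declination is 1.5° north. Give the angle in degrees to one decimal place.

At local solar noon the hour angle is zero, so the elevation is 90° − |φ − δ| = 90° − |-21.7° − (1.5°)| = 90° − 23.2° = 66.8°.

66.8°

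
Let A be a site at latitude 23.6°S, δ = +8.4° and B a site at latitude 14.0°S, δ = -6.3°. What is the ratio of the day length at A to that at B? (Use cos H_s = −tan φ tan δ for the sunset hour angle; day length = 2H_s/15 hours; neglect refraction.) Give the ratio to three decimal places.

A: H_s = arccos(−tan -23.6° · tan 8.4°) = 86.30°, so 2H_s/15 = 11.5067 h.
B: H_s = arccos(−tan -14.0° · tan -6.3°) = 91.58°, so 2H_s/15 = 12.2107 h.
Ratio A/B = 11.5067 / 12.2107 = 0.9423.

0.942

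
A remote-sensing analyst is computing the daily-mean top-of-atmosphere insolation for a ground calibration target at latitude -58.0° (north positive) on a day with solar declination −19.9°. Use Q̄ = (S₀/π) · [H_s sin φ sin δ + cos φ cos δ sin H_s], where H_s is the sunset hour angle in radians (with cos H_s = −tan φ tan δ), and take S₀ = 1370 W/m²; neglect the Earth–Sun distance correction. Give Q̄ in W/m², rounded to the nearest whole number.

453 W/m²

The sunset hour angle satisfies cos H_s = −tan φ tan δ = -0.5793, giving H_s = 125.40°. In radians, H_s = 2.1886.
H_s sin φ sin δ = 2.1886 × -0.8480 × -0.3404 = 0.6318.
cos φ cos δ sin H_s = 0.5299 × 0.9403 × 0.8152 = 0.4062.
Q̄ = (1370/π) × (0.6318 + 0.4062) = 436.08 × 1.0380 = 452.65 W/m².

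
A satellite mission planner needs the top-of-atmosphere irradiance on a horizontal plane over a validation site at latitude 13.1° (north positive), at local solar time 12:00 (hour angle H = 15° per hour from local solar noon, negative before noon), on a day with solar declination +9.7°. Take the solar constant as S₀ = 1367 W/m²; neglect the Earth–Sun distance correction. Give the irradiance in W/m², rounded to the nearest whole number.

Hour angle H = 15° × (12 − 12) = 0.00°.
With φ = 13.1°, δ = 9.7°, H = 0.00°: sin φ sin δ = 0.0382, cos φ cos δ cos H = 0.9601, so cos θ_z = 0.9983.
Top-of-atmosphere irradiance = S₀ cos θ_z = 1367 × 0.9983 = 1364.68 W/m².

1365 W/m²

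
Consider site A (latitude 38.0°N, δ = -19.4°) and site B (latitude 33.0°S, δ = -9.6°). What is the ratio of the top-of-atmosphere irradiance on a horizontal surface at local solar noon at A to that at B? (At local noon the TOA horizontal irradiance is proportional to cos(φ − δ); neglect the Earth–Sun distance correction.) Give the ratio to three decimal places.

A: cos θ_z = cos(38.0° − (-19.4°)) = 0.5388.
B: cos θ_z = cos(-33.0° − (-9.6°)) = 0.9178.
Ratio A/B = 0.5388 / 0.9178 = 0.5871.

0.587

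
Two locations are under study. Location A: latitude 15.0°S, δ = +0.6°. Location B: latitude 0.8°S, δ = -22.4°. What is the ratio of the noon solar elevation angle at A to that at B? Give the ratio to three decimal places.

A: 90° − |-15.0 − (0.6)| = 74.40°.
B: 90° − |-0.8 − (-22.4)| = 68.40°.
Ratio A/B = 74.4000 / 68.4000 = 1.0877.

1.088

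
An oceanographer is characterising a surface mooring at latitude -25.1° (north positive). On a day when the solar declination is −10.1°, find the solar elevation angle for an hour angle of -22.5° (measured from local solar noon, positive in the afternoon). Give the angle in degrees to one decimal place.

63.9°

cos θ_z = sin φ sin δ + cos φ cos δ cos H = (-0.4242)(-0.1754) + (0.9056)(0.9845)(0.9239) = 0.8981.
θ_z = arccos(0.8981) = 26.09°, so the elevation is 90° − 26.09° = 63.91°.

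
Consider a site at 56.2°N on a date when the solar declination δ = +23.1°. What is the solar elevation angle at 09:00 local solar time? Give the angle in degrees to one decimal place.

Hour angle H = 15° × (9 − 12) = -45.00°.
cos θ_z = sin(56.2°) sin(23.1°) + cos(56.2°) cos(23.1°) cos(-45.00°) = 0.3260 + 0.3618 = 0.6878.
θ_z = arccos(0.6878) = 46.54°, so the elevation is 90° − 46.54° = 43.46°.

43.5°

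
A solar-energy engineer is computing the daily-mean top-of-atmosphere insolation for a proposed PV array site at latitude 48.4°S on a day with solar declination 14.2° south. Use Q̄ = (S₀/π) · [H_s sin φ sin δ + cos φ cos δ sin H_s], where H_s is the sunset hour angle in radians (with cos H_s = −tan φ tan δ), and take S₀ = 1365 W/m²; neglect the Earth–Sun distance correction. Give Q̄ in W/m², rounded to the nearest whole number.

cos H_s = −tan(-48.4°) · tan(-14.2°) = -0.2850, so H_s = arccos(-0.2850) = 106.56°. In radians, H_s = 1.8598.
H_s sin φ sin δ = 1.8598 × -0.7478 × -0.2453 = 0.3412.
cos φ cos δ sin H_s = 0.6639 × 0.9694 × 0.9585 = 0.6169.
Q̄ = (1365/π) × (0.3412 + 0.6169) = 434.49 × 0.9581 = 416.28 W/m².

416 W/m²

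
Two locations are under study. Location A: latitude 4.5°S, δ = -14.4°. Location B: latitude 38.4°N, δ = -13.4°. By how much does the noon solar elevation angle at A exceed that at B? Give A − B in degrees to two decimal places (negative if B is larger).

A: 90° − |-4.5 − (-14.4)| = 80.10°.
B: 90° − |38.4 − (-13.4)| = 38.20°.
A − B = 80.10 − 38.20 = 41.90°.

+41.90°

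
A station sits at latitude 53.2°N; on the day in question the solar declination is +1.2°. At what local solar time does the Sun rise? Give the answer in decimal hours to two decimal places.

5.89 h

The sunset hour angle satisfies cos H_s = −tan φ tan δ = -0.0280, giving H_s = 91.60°.
Sunrise is at 12 − H_s/15 = 12 − 6.107 = 5.893 h local solar time.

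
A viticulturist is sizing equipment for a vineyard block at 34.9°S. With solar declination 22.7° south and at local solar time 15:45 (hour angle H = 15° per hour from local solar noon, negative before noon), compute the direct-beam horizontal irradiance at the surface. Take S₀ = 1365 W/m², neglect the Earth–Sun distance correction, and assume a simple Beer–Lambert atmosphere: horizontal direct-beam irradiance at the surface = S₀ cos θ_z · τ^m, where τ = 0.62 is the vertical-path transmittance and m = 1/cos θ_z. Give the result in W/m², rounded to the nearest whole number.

Hour angle H = 15° × (15.75 − 12) = 56.25°.
cos θ_z = sin(-34.9°) sin(-22.7°) + cos(-34.9°) cos(-22.7°) cos(56.25°) = 0.2208 + 0.4204 = 0.6412.
Air mass m = 1/cos θ_z = 1/0.6412 = 1.560; τ^m = 0.62^1.560 = 0.4744.
Surface direct beam = 1365 × 0.6412 × 0.4744 = 415.21 W/m².

415 W/m²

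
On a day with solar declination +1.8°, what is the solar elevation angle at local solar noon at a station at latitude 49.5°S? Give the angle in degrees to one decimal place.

At local solar noon the hour angle is zero, so the elevation is 90° − |φ − δ| = 90° − |-49.5° − (1.8°)| = 90° − 51.3° = 38.7°.

38.7°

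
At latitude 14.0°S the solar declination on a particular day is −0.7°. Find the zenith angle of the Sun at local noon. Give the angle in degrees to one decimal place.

At local solar noon the hour angle is zero, so the zenith angle is |φ − δ| = |-14.0° − (-0.7°)| = 13.3°.

13.3°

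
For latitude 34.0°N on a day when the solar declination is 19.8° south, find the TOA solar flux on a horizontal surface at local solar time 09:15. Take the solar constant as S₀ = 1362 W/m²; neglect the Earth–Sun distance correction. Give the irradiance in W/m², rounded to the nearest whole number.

Hour angle H = 15° × (9.25 − 12) = -41.25°.
cos θ_z = sin φ sin δ + cos φ cos δ cos H = (0.5592)(-0.3387) + (0.8290)(0.9409)(0.7518) = 0.3970.
Top-of-atmosphere irradiance = S₀ cos θ_z = 1362 × 0.3970 = 540.71 W/m².

541 W/m²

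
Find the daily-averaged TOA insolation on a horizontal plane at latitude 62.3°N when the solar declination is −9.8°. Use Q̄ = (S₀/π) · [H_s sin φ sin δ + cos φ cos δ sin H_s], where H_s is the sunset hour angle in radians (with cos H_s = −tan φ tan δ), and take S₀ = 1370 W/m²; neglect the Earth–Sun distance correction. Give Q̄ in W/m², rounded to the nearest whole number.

107 W/m²

The sunset hour angle satisfies cos H_s = −tan φ tan δ = 0.3290, giving H_s = 70.79°. In radians, H_s = 1.2355.
H_s sin φ sin δ = 1.2355 × 0.8854 × -0.1702 = -0.1862.
cos φ cos δ sin H_s = 0.4648 × 0.9854 × 0.9443 = 0.4325.
Q̄ = (1370/π) × (-0.1862 + 0.4325) = 436.08 × 0.2463 = 107.41 W/m².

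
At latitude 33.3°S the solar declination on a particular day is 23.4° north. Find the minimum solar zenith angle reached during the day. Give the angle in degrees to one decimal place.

At local solar noon the hour angle is zero, so the zenith angle is |φ − δ| = |-33.3° − (23.4°)| = 56.7°.

56.7°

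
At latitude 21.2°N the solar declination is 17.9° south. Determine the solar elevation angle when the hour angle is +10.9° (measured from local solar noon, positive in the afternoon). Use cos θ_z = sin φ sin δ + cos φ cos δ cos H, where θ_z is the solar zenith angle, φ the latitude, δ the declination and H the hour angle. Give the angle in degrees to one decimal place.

49.5°

cos θ_z = sin(21.2°) sin(-17.9°) + cos(21.2°) cos(-17.9°) cos(10.90°) = -0.1111 + 0.8712 = 0.7601.
θ_z = arccos(0.7601) = 40.53°, so the elevation is 90° − 40.53° = 49.47°.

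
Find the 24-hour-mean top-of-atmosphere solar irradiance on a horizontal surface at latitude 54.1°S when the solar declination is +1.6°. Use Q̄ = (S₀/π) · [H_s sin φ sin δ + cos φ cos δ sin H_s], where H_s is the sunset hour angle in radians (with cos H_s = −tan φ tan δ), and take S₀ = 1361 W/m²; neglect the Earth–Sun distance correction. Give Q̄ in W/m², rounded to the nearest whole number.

The sunset hour angle satisfies cos H_s = −tan φ tan δ = 0.0386, giving H_s = 87.79°. In radians, H_s = 1.5322.
H_s sin φ sin δ = 1.5322 × -0.8100 × 0.0279 = -0.0346.
cos φ cos δ sin H_s = 0.5864 × 0.9996 × 0.9993 = 0.5858.
Q̄ = (1361/π) × (-0.0346 + 0.5858) = 433.22 × 0.5512 = 238.79 W/m².

239 W/m²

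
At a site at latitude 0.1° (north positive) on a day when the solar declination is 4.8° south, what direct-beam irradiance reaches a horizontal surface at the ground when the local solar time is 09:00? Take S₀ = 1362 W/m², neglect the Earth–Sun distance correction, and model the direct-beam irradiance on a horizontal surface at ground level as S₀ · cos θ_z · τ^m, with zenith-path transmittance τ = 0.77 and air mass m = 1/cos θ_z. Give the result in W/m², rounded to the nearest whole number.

Hour angle H = 15° × (9 − 12) = -45.00°.
cos θ_z = sin(0.1°) sin(-4.8°) + cos(0.1°) cos(-4.8°) cos(-45.00°) = -0.0001 + 0.7046 = 0.7045.
Air mass m = 1/cos θ_z = 1/0.7045 = 1.419; τ^m = 0.77^1.419 = 0.6901.
Surface direct beam = 1362 × 0.7045 × 0.6901 = 662.17 W/m².

662 W/m²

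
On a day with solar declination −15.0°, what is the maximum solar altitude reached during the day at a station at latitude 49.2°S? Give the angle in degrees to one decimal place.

At local solar noon the hour angle is zero, so the elevation is 90° − |φ − δ| = 90° − |-49.2° − (-15.0°)| = 90° − 34.2° = 55.8°.

55.8°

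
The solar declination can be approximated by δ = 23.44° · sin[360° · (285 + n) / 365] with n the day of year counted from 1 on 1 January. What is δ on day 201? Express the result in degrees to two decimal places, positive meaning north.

+20.43°

360 × (285 + 201) / 365 = 479.342°; sin(479.342°) = 0.8717.
δ = 23.44 × 0.8717 = 20.433° ≈ +20.43°.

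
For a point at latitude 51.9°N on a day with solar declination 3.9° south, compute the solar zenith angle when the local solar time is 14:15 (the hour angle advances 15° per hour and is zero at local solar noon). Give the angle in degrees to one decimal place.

Hour angle H = 15° × (14.25 − 12) = 33.75°.
cos θ_z = sin φ sin δ + cos φ cos δ cos H = (0.7869)(-0.0680) + (0.6170)(0.9977)(0.8315) = 0.4583.
θ_z = arccos(0.4583) = 62.72°.

62.7°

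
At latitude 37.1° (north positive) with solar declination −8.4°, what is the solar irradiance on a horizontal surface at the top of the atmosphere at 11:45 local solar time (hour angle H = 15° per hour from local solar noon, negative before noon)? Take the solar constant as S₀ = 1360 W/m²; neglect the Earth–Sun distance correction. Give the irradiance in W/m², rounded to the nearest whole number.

Hour angle H = 15° × (11.75 − 12) = -3.75°.
cos θ_z = sin(37.1°) sin(-8.4°) + cos(37.1°) cos(-8.4°) cos(-3.75°) = -0.0881 + 0.7873 = 0.6992.
Top-of-atmosphere irradiance = S₀ cos θ_z = 1360 × 0.6992 = 950.91 W/m².

951 W/m²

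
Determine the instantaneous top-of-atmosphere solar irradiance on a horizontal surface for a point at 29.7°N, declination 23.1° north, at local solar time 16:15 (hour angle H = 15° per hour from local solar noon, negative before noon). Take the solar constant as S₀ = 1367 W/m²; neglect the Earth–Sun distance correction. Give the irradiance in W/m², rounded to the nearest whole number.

749 W/m²

Hour angle H = 15° × (16.25 − 12) = 63.75°.
With φ = 29.7°, δ = 23.1°, H = 63.75°: sin φ sin δ = 0.1944, cos φ cos δ cos H = 0.3534, so cos θ_z = 0.5478.
Top-of-atmosphere irradiance = S₀ cos θ_z = 1367 × 0.5478 = 748.84 W/m².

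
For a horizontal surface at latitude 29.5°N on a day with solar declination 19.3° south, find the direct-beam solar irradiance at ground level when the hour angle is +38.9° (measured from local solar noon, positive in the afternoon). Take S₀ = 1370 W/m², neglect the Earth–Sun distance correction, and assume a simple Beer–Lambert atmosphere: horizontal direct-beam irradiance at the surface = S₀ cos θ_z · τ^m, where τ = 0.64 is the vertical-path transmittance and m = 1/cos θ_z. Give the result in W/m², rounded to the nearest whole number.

256 W/m²

cos θ_z = sin(29.5°) sin(-19.3°) + cos(29.5°) cos(-19.3°) cos(38.90°) = -0.1628 + 0.6393 = 0.4765.
Air mass m = 1/cos θ_z = 1/0.4765 = 2.099; τ^m = 0.64^2.099 = 0.3919.
Surface direct beam = 1370 × 0.4765 × 0.3919 = 255.83 W/m².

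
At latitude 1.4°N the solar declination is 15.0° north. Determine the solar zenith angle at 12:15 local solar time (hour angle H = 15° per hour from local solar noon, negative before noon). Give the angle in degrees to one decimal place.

14.1°

Hour angle H = 15° × (12.25 − 12) = 3.75°.
cos θ_z = sin φ sin δ + cos φ cos δ cos H = (0.0244)(0.2588) + (0.9997)(0.9659)(0.9979) = 0.9699.
θ_z = arccos(0.9699) = 14.09°.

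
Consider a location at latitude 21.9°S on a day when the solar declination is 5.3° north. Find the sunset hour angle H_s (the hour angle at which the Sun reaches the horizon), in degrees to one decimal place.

87.9°

The sunset hour angle satisfies cos H_s = −tan φ tan δ = 0.0373, giving H_s = 87.86°.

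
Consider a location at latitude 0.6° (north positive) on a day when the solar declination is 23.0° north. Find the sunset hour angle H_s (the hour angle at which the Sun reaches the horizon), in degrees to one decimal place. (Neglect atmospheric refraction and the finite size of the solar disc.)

−tan φ tan δ = −(0.0105)(0.4245) = -0.0045; H_s = arccos(-0.0045) = 90.26°.

90.3°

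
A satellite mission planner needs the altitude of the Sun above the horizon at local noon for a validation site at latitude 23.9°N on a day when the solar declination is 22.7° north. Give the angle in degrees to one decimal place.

At local solar noon the hour angle is zero, so the elevation is 90° − |φ − δ| = 90° − |23.9° − (22.7°)| = 90° − 1.2° = 88.8°.

88.8°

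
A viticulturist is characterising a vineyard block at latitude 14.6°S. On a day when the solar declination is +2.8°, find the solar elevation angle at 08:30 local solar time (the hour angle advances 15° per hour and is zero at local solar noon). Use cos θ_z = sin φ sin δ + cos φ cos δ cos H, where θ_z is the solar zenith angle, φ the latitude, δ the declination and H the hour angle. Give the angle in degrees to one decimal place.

35.2°

Hour angle H = 15° × (8.5 − 12) = -52.50°.
cos θ_z = sin φ sin δ + cos φ cos δ cos H = (-0.2521)(0.0488) + (0.9677)(0.9988)(0.6088) = 0.5761.
θ_z = arccos(0.5761) = 54.82°, so the elevation is 90° − 54.82° = 35.18°.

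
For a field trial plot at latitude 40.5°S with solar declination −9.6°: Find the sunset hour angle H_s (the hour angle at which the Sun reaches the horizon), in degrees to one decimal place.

cos H_s = −tan(-40.5°) · tan(-9.6°) = -0.1445, so H_s = arccos(-0.1445) = 98.31°.

98.3°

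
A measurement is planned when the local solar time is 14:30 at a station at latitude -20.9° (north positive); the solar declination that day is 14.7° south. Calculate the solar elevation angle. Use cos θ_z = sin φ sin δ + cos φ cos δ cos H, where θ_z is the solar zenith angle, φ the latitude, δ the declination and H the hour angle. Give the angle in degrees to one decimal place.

53.8°

Hour angle H = 15° × (14.5 − 12) = 37.50°.
With φ = -20.9°, δ = -14.7°, H = 37.50°: sin φ sin δ = 0.0905, cos φ cos δ cos H = 0.7169, so cos θ_z = 0.8074.
θ_z = arccos(0.8074) = 36.16°, so the elevation is 90° − 36.16° = 53.84°.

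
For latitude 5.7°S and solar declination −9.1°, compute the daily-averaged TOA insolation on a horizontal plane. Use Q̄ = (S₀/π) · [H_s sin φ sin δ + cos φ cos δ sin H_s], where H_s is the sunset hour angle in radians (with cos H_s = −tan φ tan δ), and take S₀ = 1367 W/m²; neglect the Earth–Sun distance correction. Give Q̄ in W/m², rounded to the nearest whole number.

−tan φ tan δ = −(-0.0998)(-0.1602) = -0.0160; H_s = arccos(-0.0160) = 90.92°. In radians, H_s = 1.5869.
H_s sin φ sin δ = 1.5869 × -0.0993 × -0.1582 = 0.0249.
cos φ cos δ sin H_s = 0.9951 × 0.9874 × 0.9999 = 0.9825.
Q̄ = (1367/π) × (0.0249 + 0.9825) = 435.13 × 1.0074 = 438.35 W/m².

438 W/m²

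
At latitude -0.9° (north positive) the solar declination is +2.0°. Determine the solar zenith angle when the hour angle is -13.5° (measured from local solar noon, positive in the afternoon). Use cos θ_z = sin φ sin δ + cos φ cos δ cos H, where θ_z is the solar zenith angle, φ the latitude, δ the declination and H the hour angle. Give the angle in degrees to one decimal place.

cos θ_z = sin φ sin δ + cos φ cos δ cos H = (-0.0157)(0.0349) + (0.9999)(0.9994)(0.9724) = 0.9712.
θ_z = arccos(0.9712) = 13.78°.

13.8°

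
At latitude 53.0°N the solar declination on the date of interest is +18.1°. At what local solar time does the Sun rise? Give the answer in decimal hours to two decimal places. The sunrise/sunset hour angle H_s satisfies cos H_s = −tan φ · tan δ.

−tan φ tan δ = −(1.3270)(0.3269) = -0.4338; H_s = arccos(-0.4338) = 115.71°.
Sunrise is at 12 − H_s/15 = 12 − 7.714 = 4.286 h local solar time.

4.29 h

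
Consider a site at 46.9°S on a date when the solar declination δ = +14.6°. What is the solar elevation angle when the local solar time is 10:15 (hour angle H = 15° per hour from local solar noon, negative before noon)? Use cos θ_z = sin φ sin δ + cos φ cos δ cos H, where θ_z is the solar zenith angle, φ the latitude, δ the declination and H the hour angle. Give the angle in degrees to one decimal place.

Hour angle H = 15° × (10.25 − 12) = -26.25°.
With φ = -46.9°, δ = 14.6°, H = -26.25°: sin φ sin δ = -0.1841, cos φ cos δ cos H = 0.5930, so cos θ_z = 0.4089.
θ_z = arccos(0.4089) = 65.86°, so the elevation is 90° − 65.86° = 24.14°.

24.1°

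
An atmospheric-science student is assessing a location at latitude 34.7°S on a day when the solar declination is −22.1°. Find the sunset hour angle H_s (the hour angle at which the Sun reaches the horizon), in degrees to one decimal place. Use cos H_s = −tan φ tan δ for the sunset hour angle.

The sunset hour angle satisfies cos H_s = −tan φ tan δ = -0.2812, giving H_s = 106.33°.

106.3°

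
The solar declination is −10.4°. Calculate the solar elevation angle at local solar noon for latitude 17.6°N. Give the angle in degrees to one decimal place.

62.0°

At local solar noon the hour angle is zero, so the elevation is 90° − |φ − δ| = 90° − |17.6° − (-10.4°)| = 90° − 28.0° = 62.0°.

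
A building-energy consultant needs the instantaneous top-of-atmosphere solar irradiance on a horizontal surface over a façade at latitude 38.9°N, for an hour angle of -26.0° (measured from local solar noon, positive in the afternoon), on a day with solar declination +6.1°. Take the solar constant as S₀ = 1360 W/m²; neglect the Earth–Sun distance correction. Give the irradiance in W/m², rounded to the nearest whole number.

1037 W/m²

With φ = 38.9°, δ = 6.1°, H = -26.00°: sin φ sin δ = 0.0667, cos φ cos δ cos H = 0.6955, so cos θ_z = 0.7622.
Top-of-atmosphere irradiance = S₀ cos θ_z = 1360 × 0.7622 = 1036.59 W/m².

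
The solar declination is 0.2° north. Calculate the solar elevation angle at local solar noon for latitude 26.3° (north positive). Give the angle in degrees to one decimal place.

63.9°

At local solar noon the hour angle is zero, so the elevation is 90° − |φ − δ| = 90° − |26.3° − (0.2°)| = 90° − 26.1° = 63.9°.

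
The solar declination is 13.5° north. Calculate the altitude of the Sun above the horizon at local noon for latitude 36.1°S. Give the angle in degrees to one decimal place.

40.4°

At local solar noon the hour angle is zero, so the elevation is 90° − |φ − δ| = 90° − |-36.1° − (13.5°)| = 90° − 49.6° = 40.4°.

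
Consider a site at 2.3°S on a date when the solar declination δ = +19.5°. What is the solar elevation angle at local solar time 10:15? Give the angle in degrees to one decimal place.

56.2°

Hour angle H = 15° × (10.25 − 12) = -26.25°.
cos θ_z = sin(-2.3°) sin(19.5°) + cos(-2.3°) cos(19.5°) cos(-26.25°) = -0.0134 + 0.8447 = 0.8313.
θ_z = arccos(0.8313) = 33.77°, so the elevation is 90° − 33.77° = 56.23°.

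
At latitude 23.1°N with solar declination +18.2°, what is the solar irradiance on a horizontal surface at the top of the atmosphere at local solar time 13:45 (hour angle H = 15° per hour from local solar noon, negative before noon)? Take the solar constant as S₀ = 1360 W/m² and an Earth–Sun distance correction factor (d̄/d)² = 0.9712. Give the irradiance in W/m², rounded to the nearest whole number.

1197 W/m²

Hour angle H = 15° × (13.75 − 12) = 26.25°.
cos θ_z = sin(23.1°) sin(18.2°) + cos(23.1°) cos(18.2°) cos(26.25°) = 0.1225 + 0.7837 = 0.9062.
Top-of-atmosphere irradiance = S₀ (d̄/d)² cos θ_z = 1360 × 0.9712 × 0.9062 = 1196.94 W/m².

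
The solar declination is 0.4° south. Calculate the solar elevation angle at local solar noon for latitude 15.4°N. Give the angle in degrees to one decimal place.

74.2°

At local solar noon the hour angle is zero, so the elevation is 90° − |φ − δ| = 90° − |15.4° − (-0.4°)| = 90° − 15.8° = 74.2°.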